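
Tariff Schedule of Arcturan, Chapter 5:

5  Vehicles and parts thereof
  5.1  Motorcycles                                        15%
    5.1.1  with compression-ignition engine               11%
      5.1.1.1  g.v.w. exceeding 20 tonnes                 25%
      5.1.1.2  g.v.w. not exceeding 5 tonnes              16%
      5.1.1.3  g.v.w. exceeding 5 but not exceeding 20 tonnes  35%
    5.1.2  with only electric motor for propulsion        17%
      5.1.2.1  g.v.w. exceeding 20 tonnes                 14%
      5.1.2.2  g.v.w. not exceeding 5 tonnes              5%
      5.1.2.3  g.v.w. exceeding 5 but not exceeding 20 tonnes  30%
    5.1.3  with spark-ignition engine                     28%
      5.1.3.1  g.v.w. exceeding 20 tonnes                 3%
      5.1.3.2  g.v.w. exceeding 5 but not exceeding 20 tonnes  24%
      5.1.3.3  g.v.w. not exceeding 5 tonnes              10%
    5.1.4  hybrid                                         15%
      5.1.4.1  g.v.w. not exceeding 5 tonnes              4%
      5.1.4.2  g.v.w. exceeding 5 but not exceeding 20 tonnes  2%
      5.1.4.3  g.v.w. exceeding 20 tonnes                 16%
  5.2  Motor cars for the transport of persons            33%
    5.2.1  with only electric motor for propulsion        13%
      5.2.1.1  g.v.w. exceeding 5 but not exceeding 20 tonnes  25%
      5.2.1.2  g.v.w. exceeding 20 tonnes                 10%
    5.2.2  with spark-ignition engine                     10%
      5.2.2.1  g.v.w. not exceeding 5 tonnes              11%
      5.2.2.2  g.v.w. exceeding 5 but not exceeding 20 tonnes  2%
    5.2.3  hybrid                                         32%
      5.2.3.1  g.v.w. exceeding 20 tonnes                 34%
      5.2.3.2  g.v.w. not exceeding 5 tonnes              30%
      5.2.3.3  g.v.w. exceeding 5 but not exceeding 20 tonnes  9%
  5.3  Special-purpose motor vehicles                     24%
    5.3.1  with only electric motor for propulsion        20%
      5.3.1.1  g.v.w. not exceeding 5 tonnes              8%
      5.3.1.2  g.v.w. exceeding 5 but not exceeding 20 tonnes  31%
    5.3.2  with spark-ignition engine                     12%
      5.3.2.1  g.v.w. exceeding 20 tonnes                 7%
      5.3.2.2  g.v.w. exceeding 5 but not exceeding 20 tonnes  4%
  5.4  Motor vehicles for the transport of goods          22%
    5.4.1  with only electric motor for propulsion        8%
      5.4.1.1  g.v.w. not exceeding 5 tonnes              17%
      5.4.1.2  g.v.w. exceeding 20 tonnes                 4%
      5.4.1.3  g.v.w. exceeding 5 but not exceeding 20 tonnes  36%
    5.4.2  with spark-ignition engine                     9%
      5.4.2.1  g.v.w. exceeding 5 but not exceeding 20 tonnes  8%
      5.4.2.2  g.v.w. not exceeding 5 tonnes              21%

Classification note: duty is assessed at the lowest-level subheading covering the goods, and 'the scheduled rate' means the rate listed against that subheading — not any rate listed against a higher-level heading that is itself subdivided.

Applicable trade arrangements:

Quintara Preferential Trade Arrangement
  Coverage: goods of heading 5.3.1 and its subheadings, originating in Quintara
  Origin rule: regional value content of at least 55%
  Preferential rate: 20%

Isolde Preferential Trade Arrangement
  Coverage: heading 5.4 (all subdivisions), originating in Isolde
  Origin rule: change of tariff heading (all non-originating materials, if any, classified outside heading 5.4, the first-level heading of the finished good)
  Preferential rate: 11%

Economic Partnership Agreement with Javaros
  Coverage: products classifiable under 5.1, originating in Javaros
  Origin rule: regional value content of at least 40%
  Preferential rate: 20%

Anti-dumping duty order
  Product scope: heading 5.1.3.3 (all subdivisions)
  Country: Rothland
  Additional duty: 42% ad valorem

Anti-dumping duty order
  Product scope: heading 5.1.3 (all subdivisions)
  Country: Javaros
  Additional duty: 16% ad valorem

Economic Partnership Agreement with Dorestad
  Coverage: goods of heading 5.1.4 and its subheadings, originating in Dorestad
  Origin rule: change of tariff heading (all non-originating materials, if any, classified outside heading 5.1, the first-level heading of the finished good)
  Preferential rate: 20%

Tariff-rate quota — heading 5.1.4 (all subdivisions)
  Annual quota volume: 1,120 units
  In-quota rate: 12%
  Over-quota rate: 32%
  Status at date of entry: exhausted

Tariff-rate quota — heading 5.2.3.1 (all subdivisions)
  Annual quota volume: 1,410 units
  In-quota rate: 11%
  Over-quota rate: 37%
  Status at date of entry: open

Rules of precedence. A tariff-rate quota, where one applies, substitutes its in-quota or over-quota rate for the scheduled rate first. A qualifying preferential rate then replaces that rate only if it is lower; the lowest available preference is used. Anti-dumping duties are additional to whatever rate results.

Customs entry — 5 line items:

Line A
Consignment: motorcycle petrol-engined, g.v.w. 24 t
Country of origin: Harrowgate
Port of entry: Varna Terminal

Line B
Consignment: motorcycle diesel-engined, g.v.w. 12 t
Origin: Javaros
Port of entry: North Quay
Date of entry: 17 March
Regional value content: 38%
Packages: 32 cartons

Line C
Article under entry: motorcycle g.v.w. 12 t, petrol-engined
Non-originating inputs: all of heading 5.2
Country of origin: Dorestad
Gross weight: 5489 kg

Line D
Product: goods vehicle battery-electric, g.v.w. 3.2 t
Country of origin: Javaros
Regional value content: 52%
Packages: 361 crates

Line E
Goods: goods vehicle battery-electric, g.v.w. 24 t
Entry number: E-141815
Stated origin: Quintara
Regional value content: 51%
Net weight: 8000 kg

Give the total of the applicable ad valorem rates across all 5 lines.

83%

Line A: motorcycle → 5.1; petrol-engined → 5.1.3; g.v.w. 24 t → 5.1.3.1. Scheduled 3%. No special measure applies. → 3%.
Line B: motorcycle → 5.1; diesel-engined → 5.1.1; g.v.w. 12 t → 5.1.1.3. Scheduled 35%. Javaros agreement on 5.1: RVC < 40%. → 35%.
Line C: motorcycle → 5.1; petrol-engined → 5.1.3; g.v.w. 12 t → 5.1.3.2. Scheduled 24%. Dorestad agreement on 5.1.4: 5.1.3.2 not covered. → 24%.
Line D: goods vehicle → 5.4; battery-electric → 5.4.1; g.v.w. 3.2 t → 5.4.1.1. Scheduled 17%. Javaros agreement on 5.1: 5.4.1.1 not covered. → 17%.
Line E: goods vehicle → 5.4; battery-electric → 5.4.1; g.v.w. 24 t → 5.4.1.2. Scheduled 4%. Quintara agreement on 5.3.1: 5.4.1.2 not covered. → 4%.
Sum: 3% + 35% + 24% + 17% + 4% = 83%.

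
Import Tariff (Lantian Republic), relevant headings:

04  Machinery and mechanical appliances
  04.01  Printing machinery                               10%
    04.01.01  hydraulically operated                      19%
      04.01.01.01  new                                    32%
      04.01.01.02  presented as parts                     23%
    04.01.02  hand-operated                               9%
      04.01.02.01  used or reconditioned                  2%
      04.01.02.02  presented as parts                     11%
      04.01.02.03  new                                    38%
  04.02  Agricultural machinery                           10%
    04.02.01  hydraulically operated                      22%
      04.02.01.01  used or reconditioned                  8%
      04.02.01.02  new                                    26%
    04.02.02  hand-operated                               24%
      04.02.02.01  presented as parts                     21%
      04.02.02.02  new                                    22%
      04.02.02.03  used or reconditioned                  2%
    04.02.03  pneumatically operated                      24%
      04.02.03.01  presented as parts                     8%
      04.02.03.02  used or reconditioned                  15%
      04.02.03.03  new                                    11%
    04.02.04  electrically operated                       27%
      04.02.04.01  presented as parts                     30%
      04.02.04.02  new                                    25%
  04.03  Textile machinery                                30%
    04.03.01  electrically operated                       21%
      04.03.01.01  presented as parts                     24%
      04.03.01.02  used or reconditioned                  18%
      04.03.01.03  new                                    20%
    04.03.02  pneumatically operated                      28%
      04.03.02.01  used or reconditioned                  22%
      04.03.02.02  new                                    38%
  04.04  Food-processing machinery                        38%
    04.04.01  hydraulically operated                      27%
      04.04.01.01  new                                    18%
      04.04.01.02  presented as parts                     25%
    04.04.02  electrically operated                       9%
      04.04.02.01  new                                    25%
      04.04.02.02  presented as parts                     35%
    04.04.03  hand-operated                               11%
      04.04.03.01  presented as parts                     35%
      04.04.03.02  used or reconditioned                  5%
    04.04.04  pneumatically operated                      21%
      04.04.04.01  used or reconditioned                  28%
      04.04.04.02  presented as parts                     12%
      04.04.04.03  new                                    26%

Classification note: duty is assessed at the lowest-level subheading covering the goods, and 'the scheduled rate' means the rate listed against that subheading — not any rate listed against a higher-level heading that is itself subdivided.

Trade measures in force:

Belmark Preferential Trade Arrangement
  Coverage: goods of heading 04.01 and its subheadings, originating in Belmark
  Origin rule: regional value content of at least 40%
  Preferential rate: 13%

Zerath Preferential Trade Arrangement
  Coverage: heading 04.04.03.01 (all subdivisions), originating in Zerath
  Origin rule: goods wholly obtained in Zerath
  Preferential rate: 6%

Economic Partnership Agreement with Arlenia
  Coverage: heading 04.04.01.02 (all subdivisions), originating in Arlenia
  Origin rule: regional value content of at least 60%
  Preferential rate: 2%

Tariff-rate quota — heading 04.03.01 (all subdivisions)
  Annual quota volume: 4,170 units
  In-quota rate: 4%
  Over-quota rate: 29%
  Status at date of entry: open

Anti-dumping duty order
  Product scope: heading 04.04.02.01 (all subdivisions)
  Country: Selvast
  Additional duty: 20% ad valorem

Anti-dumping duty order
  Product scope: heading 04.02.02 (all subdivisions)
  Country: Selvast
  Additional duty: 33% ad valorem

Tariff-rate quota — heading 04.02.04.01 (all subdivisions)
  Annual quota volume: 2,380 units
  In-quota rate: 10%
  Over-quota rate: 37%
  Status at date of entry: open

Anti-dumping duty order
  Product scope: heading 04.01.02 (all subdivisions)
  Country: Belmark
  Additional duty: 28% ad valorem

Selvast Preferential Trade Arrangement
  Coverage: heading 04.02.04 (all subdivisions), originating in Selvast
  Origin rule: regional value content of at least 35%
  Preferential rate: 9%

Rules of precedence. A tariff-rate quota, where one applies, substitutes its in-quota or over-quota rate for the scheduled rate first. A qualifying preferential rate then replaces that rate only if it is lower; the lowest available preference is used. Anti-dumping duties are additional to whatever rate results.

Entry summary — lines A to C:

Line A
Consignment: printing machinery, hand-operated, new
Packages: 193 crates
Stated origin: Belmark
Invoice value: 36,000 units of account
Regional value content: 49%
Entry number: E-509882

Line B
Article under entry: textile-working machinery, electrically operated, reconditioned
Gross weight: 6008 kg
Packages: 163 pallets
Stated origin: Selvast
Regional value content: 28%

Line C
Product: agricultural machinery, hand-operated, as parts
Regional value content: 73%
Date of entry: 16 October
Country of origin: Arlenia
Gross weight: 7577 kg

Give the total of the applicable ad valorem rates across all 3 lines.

66%

Line A: printing → 04.01; hand-operated → 04.01.02; new → 04.01.02.03. Scheduled 38%. Belmark agreement on 04.01: RVC ≥ 40% → 13% available; preferential 13%; anti-dumping (Belmark, 04.01.02): +28%; total 13% + 28% = 41%. → 41%.
Line B: textile-working → 04.03; electrically operated → 04.03.01; reconditioned → 04.03.01.02. Scheduled 18%. quota on 04.03.01 open → in-quota 4%; Selvast agreement on 04.02.04: 04.03.01.02 not covered. → 4%.
Line C: agricultural → 04.02; hand-operated → 04.02.02; as parts → 04.02.02.01. Scheduled 21%. Arlenia agreement on 04.04.01.02: 04.02.02.01 not covered. → 21%.
Sum: 41% + 4% + 21% = 66%.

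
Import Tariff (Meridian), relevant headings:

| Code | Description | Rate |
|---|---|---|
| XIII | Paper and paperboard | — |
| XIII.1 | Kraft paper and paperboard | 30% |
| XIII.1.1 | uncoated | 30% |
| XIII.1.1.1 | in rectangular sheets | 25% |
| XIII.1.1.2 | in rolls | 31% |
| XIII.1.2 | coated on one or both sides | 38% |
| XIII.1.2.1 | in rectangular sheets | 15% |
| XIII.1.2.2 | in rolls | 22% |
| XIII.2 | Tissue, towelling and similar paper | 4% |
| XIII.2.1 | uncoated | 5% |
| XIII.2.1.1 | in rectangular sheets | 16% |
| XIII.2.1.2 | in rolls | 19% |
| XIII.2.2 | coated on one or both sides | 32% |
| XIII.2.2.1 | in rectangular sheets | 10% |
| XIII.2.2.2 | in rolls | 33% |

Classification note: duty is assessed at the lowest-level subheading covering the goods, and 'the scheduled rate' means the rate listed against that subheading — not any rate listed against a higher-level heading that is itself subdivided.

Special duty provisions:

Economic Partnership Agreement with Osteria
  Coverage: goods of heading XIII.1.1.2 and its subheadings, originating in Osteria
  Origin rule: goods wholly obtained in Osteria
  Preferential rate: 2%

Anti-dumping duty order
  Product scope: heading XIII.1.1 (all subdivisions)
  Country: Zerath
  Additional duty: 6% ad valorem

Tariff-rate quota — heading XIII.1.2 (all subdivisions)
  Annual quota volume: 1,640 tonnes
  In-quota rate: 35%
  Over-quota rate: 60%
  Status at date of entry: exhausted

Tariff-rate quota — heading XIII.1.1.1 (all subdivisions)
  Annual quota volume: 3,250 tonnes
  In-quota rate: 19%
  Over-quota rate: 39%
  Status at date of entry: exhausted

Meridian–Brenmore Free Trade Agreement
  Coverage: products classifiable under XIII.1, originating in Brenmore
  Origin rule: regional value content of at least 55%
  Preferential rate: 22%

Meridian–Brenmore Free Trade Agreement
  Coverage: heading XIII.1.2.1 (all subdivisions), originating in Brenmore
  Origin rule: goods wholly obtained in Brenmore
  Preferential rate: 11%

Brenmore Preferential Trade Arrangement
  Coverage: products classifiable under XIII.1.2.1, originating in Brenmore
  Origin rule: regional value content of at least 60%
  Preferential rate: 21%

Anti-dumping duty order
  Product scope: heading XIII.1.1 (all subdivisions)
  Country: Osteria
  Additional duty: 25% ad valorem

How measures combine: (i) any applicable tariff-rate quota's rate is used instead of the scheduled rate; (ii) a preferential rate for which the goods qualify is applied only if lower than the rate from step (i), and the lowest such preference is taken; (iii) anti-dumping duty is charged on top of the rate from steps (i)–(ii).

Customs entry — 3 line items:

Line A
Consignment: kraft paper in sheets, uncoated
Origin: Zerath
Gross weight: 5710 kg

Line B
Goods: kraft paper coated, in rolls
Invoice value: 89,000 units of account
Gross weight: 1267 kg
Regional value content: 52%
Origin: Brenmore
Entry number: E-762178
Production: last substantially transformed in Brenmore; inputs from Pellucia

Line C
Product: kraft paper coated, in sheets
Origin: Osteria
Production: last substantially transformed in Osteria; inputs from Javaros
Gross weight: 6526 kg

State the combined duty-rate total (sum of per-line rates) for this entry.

Line A: kraft paper → XIII.1; uncoated → XIII.1.1; in sheets → XIII.1.1.1. Scheduled 25%. quota on XIII.1.1.1 exhausted → over-quota 39%; anti-dumping (Zerath, XIII.1.1): +6%; total 39% + 6% = 45%. → 45%.
Line B: kraft paper → XIII.1; coated → XIII.1.2; in rolls → XIII.1.2.2. Scheduled 22%. quota on XIII.1.2 exhausted → over-quota 60%; Brenmore agreement on XIII.1: RVC < 55%; Brenmore agreement on XIII.1.2.1: XIII.1.2.2 not covered; Brenmore agreement on XIII.1.2.1: XIII.1.2.2 not covered. → 60%.
Line C: kraft paper → XIII.1; coated → XIII.1.2; in sheets → XIII.1.2.1. Scheduled 15%. quota on XIII.1.2 exhausted → over-quota 60%; Osteria agreement on XIII.1.1.2: XIII.1.2.1 not covered. → 60%.
Sum: 45% + 60% + 60% = 165%.

165%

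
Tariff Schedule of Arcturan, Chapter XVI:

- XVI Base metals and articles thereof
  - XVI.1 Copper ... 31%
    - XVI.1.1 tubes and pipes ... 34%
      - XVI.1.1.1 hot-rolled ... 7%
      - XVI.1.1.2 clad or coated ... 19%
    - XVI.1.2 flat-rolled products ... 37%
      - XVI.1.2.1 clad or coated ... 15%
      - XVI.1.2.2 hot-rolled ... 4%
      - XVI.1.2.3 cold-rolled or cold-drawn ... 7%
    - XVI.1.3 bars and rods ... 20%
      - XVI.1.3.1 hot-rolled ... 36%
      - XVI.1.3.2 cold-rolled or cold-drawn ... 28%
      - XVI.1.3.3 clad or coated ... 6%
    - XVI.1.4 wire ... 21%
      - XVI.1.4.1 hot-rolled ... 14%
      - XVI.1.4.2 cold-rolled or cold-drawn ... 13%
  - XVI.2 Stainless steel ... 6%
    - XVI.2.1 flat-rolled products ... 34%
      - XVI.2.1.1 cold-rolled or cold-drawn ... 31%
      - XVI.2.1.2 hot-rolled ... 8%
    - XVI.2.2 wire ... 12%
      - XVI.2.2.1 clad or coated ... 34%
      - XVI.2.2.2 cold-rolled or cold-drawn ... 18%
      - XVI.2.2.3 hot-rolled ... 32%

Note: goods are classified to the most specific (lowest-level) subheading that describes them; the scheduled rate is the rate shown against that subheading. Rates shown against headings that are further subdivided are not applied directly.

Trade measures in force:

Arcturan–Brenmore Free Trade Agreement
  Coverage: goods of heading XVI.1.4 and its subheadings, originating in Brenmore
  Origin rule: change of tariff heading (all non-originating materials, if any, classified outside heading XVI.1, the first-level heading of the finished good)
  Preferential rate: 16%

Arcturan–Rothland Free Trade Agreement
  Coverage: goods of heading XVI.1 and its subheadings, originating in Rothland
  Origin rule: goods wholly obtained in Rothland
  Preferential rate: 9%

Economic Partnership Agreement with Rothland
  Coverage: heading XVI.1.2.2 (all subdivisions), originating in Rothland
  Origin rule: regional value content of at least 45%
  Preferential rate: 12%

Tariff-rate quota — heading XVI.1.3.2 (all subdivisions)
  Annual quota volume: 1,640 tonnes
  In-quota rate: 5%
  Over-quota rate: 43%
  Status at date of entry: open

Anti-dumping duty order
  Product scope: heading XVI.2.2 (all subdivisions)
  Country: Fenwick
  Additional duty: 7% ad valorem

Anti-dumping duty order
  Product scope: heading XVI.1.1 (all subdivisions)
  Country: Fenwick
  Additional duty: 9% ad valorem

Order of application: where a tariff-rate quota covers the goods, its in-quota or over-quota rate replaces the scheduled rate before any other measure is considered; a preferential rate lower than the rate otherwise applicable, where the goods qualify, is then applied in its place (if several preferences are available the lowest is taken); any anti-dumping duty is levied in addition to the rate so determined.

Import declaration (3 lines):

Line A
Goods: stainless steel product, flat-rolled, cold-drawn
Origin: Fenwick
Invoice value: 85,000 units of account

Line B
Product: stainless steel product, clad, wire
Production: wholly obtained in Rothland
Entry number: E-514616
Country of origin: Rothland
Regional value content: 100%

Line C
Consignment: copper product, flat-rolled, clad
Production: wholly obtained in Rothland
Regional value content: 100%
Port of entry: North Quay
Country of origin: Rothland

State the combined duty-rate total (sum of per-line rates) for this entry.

74%

Line A: stainless steel → XVI.2; flat-rolled → XVI.2.1; cold-drawn → XVI.2.1.1. Scheduled 31%. No special measure applies. → 31%.
Line B: stainless steel → XVI.2; wire → XVI.2.2; clad → XVI.2.2.1. Scheduled 34%. Rothland agreement on XVI.1: XVI.2.2.1 not covered; Rothland agreement on XVI.1.2.2: XVI.2.2.1 not covered. → 34%.
Line C: copper → XVI.1; flat-rolled → XVI.1.2; clad → XVI.1.2.1. Scheduled 15%. Rothland agreement on XVI.1: wholly obtained → 9% available; Rothland agreement on XVI.1.2.2: XVI.1.2.1 not covered; preferential 9%. → 9%.
Sum: 31% + 34% + 9% = 74%.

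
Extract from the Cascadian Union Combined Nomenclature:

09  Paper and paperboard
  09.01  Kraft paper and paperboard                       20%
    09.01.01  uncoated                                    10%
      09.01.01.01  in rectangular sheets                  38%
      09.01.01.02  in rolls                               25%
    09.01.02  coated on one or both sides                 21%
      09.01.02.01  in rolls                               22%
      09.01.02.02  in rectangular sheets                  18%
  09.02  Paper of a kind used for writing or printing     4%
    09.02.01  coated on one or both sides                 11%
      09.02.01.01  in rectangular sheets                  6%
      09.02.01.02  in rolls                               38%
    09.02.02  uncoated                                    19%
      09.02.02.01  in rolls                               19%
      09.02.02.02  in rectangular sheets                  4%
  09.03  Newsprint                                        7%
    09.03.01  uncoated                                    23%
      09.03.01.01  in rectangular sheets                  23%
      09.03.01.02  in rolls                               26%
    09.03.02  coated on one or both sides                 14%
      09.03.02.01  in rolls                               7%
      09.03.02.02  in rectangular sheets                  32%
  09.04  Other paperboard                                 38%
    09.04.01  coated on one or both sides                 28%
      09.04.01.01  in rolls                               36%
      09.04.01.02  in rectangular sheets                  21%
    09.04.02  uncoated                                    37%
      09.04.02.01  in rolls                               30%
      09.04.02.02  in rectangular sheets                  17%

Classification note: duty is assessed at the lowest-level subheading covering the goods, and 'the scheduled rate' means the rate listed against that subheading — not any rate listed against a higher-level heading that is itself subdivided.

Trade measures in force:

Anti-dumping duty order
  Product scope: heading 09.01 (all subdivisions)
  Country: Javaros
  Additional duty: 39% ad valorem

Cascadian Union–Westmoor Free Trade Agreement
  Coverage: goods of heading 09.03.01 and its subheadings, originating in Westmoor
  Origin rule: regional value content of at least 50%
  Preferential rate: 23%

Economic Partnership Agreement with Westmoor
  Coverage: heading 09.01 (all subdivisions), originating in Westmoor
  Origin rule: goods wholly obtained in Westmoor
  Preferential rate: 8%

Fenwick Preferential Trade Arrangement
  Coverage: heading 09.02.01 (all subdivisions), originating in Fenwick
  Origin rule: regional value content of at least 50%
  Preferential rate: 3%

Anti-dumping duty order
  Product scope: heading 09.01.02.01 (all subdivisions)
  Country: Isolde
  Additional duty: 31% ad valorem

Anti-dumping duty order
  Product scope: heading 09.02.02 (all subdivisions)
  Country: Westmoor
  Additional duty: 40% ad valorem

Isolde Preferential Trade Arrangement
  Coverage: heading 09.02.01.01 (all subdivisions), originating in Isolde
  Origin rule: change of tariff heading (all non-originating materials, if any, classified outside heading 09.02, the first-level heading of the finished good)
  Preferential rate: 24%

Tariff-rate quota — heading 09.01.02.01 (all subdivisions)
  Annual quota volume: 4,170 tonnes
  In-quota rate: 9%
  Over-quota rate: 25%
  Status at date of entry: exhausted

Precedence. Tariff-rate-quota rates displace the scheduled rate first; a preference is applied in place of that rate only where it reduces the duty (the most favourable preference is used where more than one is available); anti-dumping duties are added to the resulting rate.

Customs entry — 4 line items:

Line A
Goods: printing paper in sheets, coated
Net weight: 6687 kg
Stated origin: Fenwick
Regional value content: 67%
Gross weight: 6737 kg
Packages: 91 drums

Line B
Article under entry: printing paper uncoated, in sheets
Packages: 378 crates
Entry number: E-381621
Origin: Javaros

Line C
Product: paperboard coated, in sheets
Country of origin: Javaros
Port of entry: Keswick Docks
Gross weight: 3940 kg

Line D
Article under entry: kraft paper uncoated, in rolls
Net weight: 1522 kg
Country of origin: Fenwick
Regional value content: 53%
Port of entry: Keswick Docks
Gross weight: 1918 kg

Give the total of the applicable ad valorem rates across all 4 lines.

53%

Line A: printing paper → 09.02; coated → 09.02.01; in sheets → 09.02.01.01. Scheduled 6%. Fenwick agreement on 09.02.01: RVC ≥ 50% → 3% available; preferential 3%. → 3%.
Line B: printing paper → 09.02; uncoated → 09.02.02; in sheets → 09.02.02.02. Scheduled 4%. No special measure applies. → 4%.
Line C: paperboard → 09.04; coated → 09.04.01; in sheets → 09.04.01.02. Scheduled 21%. No special measure applies. → 21%.
Line D: kraft paper → 09.01; uncoated → 09.01.01; in rolls → 09.01.01.02. Scheduled 25%. Fenwick agreement on 09.02.01: 09.01.01.02 not covered. → 25%.
Sum: 3% + 4% + 21% + 25% = 53%.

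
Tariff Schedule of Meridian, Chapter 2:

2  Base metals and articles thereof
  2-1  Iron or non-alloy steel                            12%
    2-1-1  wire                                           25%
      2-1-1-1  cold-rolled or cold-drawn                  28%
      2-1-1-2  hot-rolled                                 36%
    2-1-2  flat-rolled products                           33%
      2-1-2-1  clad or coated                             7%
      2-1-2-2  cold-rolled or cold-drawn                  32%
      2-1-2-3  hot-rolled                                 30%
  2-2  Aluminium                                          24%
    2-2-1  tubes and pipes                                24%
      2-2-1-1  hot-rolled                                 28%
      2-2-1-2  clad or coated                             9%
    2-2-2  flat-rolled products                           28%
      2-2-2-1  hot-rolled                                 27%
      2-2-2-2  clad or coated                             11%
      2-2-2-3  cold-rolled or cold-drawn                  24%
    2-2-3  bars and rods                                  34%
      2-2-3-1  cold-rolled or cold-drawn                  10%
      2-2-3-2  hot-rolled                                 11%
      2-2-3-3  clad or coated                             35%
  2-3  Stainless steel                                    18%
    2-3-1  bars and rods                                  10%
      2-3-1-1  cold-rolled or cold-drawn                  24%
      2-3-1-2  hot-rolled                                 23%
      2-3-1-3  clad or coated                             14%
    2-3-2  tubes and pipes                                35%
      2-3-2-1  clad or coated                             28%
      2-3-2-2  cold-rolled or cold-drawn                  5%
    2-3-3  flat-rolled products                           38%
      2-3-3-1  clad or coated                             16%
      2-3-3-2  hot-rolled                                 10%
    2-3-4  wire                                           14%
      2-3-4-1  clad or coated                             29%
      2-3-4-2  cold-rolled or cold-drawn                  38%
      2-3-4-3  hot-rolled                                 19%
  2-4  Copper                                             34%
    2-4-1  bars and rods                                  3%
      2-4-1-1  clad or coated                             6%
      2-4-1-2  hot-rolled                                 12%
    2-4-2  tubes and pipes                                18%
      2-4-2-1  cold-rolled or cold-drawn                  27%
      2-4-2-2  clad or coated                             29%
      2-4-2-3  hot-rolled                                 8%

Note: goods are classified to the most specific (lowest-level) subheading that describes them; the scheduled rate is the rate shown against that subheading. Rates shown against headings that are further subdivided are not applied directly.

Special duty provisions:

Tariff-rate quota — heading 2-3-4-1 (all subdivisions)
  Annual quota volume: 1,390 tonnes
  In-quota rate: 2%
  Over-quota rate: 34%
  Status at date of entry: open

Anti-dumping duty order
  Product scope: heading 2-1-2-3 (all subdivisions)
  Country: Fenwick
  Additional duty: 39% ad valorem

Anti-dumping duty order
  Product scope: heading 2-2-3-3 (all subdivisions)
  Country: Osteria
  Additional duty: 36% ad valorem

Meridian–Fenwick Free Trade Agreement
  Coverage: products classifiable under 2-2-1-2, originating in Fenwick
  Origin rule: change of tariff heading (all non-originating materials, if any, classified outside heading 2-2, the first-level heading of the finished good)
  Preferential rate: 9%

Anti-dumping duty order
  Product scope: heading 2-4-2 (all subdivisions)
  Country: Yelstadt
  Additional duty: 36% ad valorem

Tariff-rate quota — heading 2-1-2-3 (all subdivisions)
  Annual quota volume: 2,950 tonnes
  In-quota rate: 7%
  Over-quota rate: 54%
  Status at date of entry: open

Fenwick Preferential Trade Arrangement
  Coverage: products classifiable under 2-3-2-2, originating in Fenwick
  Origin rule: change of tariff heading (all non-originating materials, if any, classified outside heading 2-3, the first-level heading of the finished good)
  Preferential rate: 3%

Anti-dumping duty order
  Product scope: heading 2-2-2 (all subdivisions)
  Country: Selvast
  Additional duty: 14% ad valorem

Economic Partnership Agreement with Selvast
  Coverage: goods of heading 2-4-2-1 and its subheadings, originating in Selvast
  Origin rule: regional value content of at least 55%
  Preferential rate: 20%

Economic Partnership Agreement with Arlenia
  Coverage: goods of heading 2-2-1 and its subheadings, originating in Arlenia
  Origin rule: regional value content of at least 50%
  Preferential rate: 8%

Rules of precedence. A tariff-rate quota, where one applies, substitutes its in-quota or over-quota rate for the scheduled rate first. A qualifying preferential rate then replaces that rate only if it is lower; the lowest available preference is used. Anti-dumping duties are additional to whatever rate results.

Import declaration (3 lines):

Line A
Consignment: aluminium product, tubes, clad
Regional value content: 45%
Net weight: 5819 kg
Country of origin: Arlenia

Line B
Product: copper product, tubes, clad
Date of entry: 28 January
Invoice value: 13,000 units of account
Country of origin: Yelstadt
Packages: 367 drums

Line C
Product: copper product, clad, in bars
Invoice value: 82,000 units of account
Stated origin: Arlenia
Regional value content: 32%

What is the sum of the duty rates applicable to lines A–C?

Line A: aluminium → 2-2; tubes → 2-2-1; clad → 2-2-1-2. Scheduled 9%. Arlenia agreement on 2-2-1: RVC < 50%. → 9%.
Line B: copper → 2-4; tubes → 2-4-2; clad → 2-4-2-2. Scheduled 29%. anti-dumping (Yelstadt, 2-4-2): +36%; total 29% + 36% = 65%. → 65%.
Line C: copper → 2-4; in bars → 2-4-1; clad → 2-4-1-1. Scheduled 6%. Arlenia agreement on 2-2-1: 2-4-1-1 not covered. → 6%.
Sum: 9% + 65% + 6% = 80%.

80%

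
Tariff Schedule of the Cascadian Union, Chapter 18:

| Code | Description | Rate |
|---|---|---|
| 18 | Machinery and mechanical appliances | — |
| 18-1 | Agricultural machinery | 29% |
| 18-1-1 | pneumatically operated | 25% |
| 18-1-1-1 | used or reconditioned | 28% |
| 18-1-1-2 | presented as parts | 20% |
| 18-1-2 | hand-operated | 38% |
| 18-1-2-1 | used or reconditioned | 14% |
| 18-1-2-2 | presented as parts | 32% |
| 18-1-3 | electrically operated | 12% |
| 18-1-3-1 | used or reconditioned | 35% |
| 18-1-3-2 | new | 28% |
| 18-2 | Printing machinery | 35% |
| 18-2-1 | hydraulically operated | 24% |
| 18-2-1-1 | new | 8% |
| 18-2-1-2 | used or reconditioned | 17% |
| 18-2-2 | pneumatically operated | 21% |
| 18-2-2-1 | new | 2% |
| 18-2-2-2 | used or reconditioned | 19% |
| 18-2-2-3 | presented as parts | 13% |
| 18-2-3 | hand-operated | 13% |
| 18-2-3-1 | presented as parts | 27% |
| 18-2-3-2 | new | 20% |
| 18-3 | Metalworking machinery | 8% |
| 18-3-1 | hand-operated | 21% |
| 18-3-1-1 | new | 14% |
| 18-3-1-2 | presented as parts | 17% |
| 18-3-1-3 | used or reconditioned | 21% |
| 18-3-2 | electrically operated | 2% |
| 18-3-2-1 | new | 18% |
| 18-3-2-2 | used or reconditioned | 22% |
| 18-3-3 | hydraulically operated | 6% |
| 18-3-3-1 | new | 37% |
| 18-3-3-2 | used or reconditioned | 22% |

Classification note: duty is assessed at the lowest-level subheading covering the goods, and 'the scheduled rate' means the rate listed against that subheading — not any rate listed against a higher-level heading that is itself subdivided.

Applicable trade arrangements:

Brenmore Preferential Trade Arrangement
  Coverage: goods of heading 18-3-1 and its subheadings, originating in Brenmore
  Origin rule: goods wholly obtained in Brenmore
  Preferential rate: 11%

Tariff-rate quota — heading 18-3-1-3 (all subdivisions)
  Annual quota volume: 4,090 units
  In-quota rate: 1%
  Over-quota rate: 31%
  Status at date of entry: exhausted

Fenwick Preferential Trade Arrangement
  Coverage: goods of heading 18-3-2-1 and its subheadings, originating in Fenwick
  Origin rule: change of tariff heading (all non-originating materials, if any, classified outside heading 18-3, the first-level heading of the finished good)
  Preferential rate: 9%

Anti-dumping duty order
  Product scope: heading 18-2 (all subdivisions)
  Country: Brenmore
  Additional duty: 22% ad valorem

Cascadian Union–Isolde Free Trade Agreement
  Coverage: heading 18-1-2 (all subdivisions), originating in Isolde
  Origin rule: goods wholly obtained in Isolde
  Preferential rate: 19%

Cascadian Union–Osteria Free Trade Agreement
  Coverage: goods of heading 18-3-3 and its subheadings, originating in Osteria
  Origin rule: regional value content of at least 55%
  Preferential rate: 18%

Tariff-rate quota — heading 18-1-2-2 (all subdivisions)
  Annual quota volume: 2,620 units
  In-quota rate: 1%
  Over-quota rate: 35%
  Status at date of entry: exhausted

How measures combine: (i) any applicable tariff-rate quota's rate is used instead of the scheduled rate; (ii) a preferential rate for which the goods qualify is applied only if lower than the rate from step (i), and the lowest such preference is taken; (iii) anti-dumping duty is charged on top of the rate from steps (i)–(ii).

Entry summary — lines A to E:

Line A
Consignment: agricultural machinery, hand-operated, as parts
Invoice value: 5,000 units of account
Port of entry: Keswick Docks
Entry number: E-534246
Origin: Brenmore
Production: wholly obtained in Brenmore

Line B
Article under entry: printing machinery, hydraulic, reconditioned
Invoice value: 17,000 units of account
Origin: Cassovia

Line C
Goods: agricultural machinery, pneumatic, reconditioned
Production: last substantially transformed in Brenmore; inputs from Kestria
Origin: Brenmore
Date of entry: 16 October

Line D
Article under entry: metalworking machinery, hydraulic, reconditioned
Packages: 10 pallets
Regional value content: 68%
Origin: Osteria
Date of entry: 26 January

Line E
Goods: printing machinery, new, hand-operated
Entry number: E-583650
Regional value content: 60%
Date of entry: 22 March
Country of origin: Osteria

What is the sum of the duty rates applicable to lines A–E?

Line A: agricultural → 18-1; hand-operated → 18-1-2; as parts → 18-1-2-2. Scheduled 32%. quota on 18-1-2-2 exhausted → over-quota 35%; Brenmore agreement on 18-3-1: 18-1-2-2 not covered. → 35%.
Line B: printing → 18-2; hydraulic → 18-2-1; reconditioned → 18-2-1-2. Scheduled 17%. No special measure applies. → 17%.
Line C: agricultural → 18-1; pneumatic → 18-1-1; reconditioned → 18-1-1-1. Scheduled 28%. Brenmore agreement on 18-3-1: 18-1-1-1 not covered. → 28%.
Line D: metalworking → 18-3; hydraulic → 18-3-3; reconditioned → 18-3-3-2. Scheduled 22%. Osteria agreement on 18-3-3: RVC ≥ 55% → 18% available; preferential 18%. → 18%.
Line E: printing → 18-2; hand-operated → 18-2-3; new → 18-2-3-2. Scheduled 20%. Osteria agreement on 18-3-3: 18-2-3-2 not covered. → 20%.
Sum: 35% + 17% + 28% + 18% + 20% = 118%.

118%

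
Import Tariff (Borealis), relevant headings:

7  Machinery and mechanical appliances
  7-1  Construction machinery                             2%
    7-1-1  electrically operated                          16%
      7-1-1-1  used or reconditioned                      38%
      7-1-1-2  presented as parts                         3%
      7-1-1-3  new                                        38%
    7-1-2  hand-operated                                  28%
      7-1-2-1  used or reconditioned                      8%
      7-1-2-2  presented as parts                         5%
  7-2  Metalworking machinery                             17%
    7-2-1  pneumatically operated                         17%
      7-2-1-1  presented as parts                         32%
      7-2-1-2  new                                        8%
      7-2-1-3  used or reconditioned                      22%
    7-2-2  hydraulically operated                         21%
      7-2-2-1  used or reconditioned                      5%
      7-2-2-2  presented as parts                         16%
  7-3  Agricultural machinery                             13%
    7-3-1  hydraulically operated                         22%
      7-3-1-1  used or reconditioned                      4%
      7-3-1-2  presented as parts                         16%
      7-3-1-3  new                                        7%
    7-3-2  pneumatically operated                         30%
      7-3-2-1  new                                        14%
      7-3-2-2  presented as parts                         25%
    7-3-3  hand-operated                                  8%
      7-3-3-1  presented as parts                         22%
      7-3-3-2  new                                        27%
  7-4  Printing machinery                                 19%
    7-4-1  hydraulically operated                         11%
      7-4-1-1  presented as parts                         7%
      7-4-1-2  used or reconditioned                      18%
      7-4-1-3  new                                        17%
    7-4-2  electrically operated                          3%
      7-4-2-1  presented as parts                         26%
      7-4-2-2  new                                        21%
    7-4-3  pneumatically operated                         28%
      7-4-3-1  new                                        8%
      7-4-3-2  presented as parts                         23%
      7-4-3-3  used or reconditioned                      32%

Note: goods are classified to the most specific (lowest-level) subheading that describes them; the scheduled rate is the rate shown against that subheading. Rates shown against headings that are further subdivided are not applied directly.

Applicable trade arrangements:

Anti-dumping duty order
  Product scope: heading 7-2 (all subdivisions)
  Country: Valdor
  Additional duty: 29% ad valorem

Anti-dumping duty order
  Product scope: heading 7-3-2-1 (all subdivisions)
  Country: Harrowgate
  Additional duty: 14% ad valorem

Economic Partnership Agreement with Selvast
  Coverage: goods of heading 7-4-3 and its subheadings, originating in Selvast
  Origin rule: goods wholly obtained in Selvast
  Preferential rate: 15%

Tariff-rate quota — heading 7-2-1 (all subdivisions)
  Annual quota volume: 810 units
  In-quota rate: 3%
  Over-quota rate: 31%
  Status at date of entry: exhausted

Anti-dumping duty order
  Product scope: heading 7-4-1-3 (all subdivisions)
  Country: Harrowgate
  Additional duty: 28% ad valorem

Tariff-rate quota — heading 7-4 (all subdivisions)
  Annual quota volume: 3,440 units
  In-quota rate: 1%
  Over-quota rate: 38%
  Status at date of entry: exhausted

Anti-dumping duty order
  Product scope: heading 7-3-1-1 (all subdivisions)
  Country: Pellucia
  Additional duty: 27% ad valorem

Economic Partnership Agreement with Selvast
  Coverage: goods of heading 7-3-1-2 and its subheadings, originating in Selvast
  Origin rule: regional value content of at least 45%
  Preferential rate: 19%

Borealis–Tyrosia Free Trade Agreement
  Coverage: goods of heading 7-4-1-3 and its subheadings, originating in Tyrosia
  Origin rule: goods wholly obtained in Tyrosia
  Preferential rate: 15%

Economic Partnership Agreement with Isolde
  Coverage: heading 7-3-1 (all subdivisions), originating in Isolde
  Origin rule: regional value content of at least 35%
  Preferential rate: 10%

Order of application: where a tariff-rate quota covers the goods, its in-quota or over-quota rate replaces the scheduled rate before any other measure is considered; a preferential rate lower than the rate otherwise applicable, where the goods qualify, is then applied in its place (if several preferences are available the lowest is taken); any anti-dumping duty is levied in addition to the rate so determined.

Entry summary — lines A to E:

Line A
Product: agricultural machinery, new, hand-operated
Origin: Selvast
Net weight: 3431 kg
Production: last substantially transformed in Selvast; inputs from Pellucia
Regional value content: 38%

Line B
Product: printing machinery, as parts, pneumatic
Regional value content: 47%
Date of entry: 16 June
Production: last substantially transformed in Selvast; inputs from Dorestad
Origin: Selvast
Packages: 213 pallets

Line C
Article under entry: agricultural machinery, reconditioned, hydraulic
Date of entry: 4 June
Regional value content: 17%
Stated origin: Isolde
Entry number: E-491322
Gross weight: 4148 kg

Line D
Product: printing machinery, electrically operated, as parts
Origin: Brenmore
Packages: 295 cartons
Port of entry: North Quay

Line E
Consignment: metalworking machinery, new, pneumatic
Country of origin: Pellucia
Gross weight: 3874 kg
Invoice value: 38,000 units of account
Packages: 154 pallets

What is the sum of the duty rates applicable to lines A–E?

Line A: agricultural → 7-3; hand-operated → 7-3-3; new → 7-3-3-2. Scheduled 27%. Selvast agreement on 7-4-3: 7-3-3-2 not covered; Selvast agreement on 7-3-1-2: 7-3-3-2 not covered. → 27%.
Line B: printing → 7-4; pneumatic → 7-4-3; as parts → 7-4-3-2. Scheduled 23%. quota on 7-4 exhausted → over-quota 38%; Selvast agreement on 7-4-3: not wholly obtained; Selvast agreement on 7-3-1-2: 7-4-3-2 not covered. → 38%.
Line C: agricultural → 7-3; hydraulic → 7-3-1; reconditioned → 7-3-1-1. Scheduled 4%. Isolde agreement on 7-3-1: RVC < 35%. → 4%.
Line D: printing → 7-4; electrically operated → 7-4-2; as parts → 7-4-2-1. Scheduled 26%. quota on 7-4 exhausted → over-quota 38%. → 38%.
Line E: metalworking → 7-2; pneumatic → 7-2-1; new → 7-2-1-2. Scheduled 8%. quota on 7-2-1 exhausted → over-quota 31%. → 31%.
Sum: 27% + 38% + 4% + 38% + 31% = 138%.

138%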